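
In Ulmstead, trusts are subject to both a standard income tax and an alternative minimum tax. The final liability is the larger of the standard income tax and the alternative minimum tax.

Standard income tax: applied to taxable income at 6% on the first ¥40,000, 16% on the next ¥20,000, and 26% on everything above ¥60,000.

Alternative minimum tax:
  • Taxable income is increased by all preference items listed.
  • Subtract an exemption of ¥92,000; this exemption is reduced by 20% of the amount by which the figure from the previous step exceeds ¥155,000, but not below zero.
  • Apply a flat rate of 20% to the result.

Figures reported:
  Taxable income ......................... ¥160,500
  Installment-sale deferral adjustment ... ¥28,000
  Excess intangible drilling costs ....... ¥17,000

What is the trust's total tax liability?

¥31,730

Alternative minimum tax:
  Adjusted income: ¥160,500 + ¥28,000 + ¥17,000 = ¥205,500
  Exemption: ¥92,000 − 20% × (¥205,500 − ¥155,000) = ¥92,000 − ¥10,100 = ¥81,900
  Base: ¥205,500 − ¥81,900 = ¥123,600
  ¥123,600 × 20% = ¥24,720

Standard income tax:
  ¥40,000 × 6% = ¥2,400
  ¥20,000 × 16% = ¥3,200
  ¥100,500 × 26% = ¥26,130
  → ¥31,730

¥31,730 > ¥24,720, so the standard income tax governs.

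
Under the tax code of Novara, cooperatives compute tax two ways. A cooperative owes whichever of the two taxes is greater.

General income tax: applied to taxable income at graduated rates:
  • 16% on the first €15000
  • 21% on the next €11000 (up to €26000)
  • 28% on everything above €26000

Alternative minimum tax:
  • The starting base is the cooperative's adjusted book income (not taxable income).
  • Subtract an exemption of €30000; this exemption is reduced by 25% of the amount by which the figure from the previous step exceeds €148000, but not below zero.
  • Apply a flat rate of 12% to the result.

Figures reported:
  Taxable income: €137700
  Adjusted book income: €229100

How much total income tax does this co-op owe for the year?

€35986

General income tax:
  €15000 × 16% = €2400
  €11000 × 21% = €2310
  €111700 × 28% = €31276
  → €35986

Alternative minimum tax:
  Base (adjusted book income): €229100
  Exemption: €30000 − 25% × (€229100 − €148000) = €30000 − €20275 = €9725
  Base: €229100 − €9725 = €219375
  €219375 × 12% = €26325

€35986 > €26325, so the general income tax governs.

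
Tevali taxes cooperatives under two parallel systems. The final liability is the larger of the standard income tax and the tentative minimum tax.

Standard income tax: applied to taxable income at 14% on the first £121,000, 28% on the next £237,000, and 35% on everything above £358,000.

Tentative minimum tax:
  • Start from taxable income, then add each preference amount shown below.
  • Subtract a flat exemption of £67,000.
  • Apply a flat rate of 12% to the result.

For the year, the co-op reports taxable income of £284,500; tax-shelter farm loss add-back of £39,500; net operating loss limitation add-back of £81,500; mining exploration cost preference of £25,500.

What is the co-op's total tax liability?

Tentative minimum tax:
  Adjusted income: £284,500 + £39,500 + £81,500 + £25,500 = £431,000
  Less exemption £67,000 → base £364,000
  £364,000 × 12% = £43,680

Standard income tax:
  £121,000 × 14% = £16,940
  £163,500 × 28% = £45,780
  → £62,720

£62,720 > £43,680, so the standard income tax governs.

£62,720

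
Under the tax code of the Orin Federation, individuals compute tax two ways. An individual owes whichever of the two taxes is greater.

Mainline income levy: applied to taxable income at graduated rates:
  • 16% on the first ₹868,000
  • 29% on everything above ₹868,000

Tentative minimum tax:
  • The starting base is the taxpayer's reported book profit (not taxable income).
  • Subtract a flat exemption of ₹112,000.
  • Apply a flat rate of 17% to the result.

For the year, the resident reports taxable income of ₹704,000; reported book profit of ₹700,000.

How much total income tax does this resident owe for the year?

Tentative minimum tax:
  Base (reported book profit): ₹700,000
  Less exemption ₹112,000 → base ₹588,000
  ₹588,000 × 17% = ₹99,960

Mainline income levy:
  ₹704,000 × 16% = ₹112,640

₹112,640 > ₹99,960, so the mainline income levy governs.

₹112,640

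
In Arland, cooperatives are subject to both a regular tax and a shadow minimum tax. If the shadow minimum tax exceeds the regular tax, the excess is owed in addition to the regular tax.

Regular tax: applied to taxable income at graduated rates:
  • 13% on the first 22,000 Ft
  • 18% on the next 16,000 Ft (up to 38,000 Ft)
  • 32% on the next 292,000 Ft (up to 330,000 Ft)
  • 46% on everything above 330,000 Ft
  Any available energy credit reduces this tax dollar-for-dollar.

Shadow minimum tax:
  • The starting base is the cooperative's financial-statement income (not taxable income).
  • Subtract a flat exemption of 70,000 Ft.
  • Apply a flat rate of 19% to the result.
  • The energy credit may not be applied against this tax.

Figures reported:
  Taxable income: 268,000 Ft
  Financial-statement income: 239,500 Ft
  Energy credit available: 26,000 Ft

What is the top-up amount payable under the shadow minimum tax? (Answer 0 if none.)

Shadow minimum tax:
  Base (financial-statement income): 239,500 Ft
  Less exemption 70,000 Ft → base 169,500 Ft
  169,500 Ft × 19% = 32,205 Ft

Regular tax:
  22,000 Ft × 13% = 2,860 Ft
  16,000 Ft × 18% = 2,880 Ft
  230,000 Ft × 32% = 73,600 Ft
  → 79,340 Ft
  Less energy credit 26,000 Ft → 53,340 Ft

32,205 Ft ≤ 53,340 Ft, so no add-on is due.

0 Ft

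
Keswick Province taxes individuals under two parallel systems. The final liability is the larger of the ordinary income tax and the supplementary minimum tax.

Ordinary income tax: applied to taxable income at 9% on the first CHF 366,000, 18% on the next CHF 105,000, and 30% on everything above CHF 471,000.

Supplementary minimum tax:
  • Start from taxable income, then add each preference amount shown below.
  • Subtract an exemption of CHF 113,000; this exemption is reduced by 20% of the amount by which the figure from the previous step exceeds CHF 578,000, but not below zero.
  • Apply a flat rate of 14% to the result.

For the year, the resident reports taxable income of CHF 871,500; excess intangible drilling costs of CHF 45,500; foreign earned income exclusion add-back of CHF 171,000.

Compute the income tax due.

Ordinary income tax:
  CHF 366,000 × 9% = CHF 32,940
  CHF 105,000 × 18% = CHF 18,900
  CHF 400,500 × 30% = CHF 120,150
  → CHF 171,990

Supplementary minimum tax:
  Adjusted income: CHF 871,500 + CHF 45,500 + CHF 171,000 = CHF 1,088,000
  Exemption: CHF 113,000 − 20% × (CHF 1,088,000 − CHF 578,000) = CHF 113,000 − CHF 102,000 = CHF 11,000
  Base: CHF 1,088,000 − CHF 11,000 = CHF 1,077,000
  CHF 1,077,000 × 14% = CHF 150,780

CHF 171,990 > CHF 150,780, so the ordinary income tax governs.

CHF 171,990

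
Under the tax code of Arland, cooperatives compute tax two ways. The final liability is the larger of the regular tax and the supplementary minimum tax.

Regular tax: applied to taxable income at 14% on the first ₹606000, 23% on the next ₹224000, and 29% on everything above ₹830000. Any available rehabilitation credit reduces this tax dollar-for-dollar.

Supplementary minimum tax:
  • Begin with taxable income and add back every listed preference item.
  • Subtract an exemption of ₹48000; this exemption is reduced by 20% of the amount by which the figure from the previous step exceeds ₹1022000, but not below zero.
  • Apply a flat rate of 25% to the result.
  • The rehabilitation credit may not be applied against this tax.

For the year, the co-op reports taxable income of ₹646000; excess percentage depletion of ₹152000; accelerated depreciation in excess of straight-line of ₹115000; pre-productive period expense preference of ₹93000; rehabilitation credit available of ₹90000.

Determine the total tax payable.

Supplementary minimum tax:
  Adjusted income: ₹646000 + ₹152000 + ₹115000 + ₹93000 = ₹1006000
  Exemption: ₹1006000 ≤ ₹1022000, so full ₹48000 applies
  Base: ₹1006000 − ₹48000 = ₹958000
  ₹958000 × 25% = ₹239500

Regular tax:
  ₹606000 × 14% = ₹84840
  ₹40000 × 23% = ₹9200
  → ₹94040
  Less rehabilitation credit ₹90000 → ₹4040

₹239500 > ₹4040, so the supplementary minimum tax is the binding amount.

₹239500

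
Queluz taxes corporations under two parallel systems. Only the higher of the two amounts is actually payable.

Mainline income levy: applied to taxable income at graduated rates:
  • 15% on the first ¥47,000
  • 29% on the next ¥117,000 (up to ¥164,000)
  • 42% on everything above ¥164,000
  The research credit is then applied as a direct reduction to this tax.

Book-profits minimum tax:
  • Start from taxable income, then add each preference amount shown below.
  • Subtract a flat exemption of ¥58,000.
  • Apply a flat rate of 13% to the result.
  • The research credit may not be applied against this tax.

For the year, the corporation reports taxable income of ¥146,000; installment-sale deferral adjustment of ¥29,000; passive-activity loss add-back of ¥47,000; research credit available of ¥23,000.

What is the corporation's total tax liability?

¥21,320

Mainline income levy:
  ¥47,000 × 15% = ¥7,050
  ¥99,000 × 29% = ¥28,710
  → ¥35,760
  Less research credit ¥23,000 → ¥12,760

Book-profits minimum tax:
  Adjusted income: ¥146,000 + ¥29,000 + ¥47,000 = ¥222,000
  Less exemption ¥58,000 → base ¥164,000
  ¥164,000 × 13% = ¥21,320

¥21,320 > ¥12,760, so the book-profits minimum tax is the binding amount.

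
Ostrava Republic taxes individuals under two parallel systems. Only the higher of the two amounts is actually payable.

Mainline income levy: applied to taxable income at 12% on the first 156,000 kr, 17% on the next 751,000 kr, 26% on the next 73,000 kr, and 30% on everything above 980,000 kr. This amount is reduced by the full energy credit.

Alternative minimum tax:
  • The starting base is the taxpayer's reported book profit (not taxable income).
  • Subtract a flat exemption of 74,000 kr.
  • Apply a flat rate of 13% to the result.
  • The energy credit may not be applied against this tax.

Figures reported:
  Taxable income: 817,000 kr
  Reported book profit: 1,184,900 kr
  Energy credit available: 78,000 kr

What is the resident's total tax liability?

Alternative minimum tax:
  Base (reported book profit): 1,184,900 kr
  Less exemption 74,000 kr → base 1,110,900 kr
  1,110,900 kr × 13% = 144,417 kr

Mainline income levy:
  156,000 kr × 12% = 18,720 kr
  661,000 kr × 17% = 112,370 kr
  → 131,090 kr
  Less energy credit 78,000 kr → 53,090 kr

144,417 kr > 53,090 kr, so the alternative minimum tax is the binding amount.

144,417 kr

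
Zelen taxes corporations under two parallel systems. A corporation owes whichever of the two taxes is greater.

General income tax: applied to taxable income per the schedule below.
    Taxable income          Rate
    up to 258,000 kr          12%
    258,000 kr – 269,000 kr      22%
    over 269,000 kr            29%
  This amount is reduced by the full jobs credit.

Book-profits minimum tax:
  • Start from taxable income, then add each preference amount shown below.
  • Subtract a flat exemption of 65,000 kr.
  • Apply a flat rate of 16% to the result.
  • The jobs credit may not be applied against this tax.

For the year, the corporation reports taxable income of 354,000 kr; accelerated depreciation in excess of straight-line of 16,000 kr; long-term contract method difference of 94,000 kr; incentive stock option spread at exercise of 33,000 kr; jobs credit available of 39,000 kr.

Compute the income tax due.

General income tax:
  258,000 kr × 12% = 30,960 kr
  11,000 kr × 22% = 2,420 kr
  85,000 kr × 29% = 24,650 kr
  → 58,030 kr
  Less jobs credit 39,000 kr → 19,030 kr

Book-profits minimum tax:
  Adjusted income: 354,000 kr + 16,000 kr + 94,000 kr + 33,000 kr = 497,000 kr
  Less exemption 65,000 kr → base 432,000 kr
  432,000 kr × 16% = 69,120 kr

69,120 kr > 19,030 kr, so the book-profits minimum tax is the binding amount.

69,120 kr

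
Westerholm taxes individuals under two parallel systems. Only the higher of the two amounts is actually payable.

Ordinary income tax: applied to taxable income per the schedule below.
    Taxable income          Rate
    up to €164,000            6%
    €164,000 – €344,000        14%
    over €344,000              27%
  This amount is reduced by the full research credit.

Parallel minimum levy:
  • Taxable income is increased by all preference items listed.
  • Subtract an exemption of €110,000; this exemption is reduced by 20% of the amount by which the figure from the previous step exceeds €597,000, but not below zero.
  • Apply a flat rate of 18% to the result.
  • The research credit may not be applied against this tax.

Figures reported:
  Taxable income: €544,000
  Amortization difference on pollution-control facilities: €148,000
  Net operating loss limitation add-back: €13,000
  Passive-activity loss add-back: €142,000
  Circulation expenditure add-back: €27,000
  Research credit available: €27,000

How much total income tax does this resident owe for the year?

€147,492

Ordinary income tax:
  €164,000 × 6% = €9,840
  €180,000 × 14% = €25,200
  €200,000 × 27% = €54,000
  → €89,040
  Less research credit €27,000 → €62,040

Parallel minimum levy:
  Adjusted income: €544,000 + €148,000 + €13,000 + €142,000 + €27,000 = €874,000
  Exemption: €110,000 − 20% × (€874,000 − €597,000) = €110,000 − €55,400 = €54,600
  Base: €874,000 − €54,600 = €819,400
  €819,400 × 18% = €147,492

€147,492 > €62,040, so the parallel minimum levy is the binding amount.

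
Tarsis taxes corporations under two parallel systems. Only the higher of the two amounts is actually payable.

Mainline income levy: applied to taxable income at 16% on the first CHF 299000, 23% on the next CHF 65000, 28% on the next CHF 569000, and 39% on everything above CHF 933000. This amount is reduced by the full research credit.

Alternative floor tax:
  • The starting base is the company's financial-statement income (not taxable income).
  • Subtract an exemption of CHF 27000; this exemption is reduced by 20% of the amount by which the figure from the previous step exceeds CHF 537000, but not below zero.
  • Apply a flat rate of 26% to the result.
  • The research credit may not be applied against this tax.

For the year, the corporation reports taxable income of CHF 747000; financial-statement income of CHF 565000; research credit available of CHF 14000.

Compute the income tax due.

CHF 156030

Mainline income levy:
  CHF 299000 × 16% = CHF 47840
  CHF 65000 × 23% = CHF 14950
  CHF 383000 × 28% = CHF 107240
  → CHF 170030
  Less research credit CHF 14000 → CHF 156030

Alternative floor tax:
  Base (financial-statement income): CHF 565000
  Exemption: CHF 27000 − 20% × (CHF 565000 − CHF 537000) = CHF 27000 − CHF 5600 = CHF 21400
  Base: CHF 565000 − CHF 21400 = CHF 543600
  CHF 543600 × 26% = CHF 141336

CHF 156030 > CHF 141336, so the mainline income levy governs.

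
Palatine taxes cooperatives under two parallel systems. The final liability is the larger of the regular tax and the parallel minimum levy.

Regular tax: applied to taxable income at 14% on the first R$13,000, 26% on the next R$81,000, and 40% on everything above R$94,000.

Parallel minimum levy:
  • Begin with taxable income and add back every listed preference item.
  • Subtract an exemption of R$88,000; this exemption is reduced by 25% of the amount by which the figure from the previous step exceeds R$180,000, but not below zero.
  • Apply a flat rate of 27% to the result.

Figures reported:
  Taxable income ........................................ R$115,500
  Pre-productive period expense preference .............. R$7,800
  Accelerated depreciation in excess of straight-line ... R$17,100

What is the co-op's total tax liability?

Regular tax:
  R$13,000 × 14% = R$1,820
  R$81,000 × 26% = R$21,060
  R$21,500 × 40% = R$8,600
  → R$31,480

Parallel minimum levy:
  Adjusted income: R$115,500 + R$7,800 + R$17,100 = R$140,400
  Exemption: R$140,400 ≤ R$180,000, so full R$88,000 applies
  Base: R$140,400 − R$88,000 = R$52,400
  R$52,400 × 27% = R$14,148

R$31,480 > R$14,148, so the regular tax governs.

R$31,480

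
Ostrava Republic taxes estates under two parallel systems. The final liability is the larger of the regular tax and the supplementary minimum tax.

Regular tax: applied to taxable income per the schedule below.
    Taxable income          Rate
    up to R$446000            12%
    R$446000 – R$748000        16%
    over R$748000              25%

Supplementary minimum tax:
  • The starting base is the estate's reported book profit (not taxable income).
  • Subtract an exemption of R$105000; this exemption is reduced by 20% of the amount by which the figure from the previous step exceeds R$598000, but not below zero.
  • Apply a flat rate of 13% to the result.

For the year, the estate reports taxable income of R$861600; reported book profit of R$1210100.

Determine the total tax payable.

R$157313

Regular tax:
  R$446000 × 12% = R$53520
  R$302000 × 16% = R$48320
  R$113600 × 25% = R$28400
  → R$130240

Supplementary minimum tax:
  Base (reported book profit): R$1210100
  Exemption: 20% × (R$1210100 − R$598000) = R$122420 ≥ R$105000, so the exemption is fully phased out
  Base: R$1210100 − R$0 = R$1210100
  R$1210100 × 13% = R$157313

R$157313 > R$130240, so the supplementary minimum tax is the binding amount.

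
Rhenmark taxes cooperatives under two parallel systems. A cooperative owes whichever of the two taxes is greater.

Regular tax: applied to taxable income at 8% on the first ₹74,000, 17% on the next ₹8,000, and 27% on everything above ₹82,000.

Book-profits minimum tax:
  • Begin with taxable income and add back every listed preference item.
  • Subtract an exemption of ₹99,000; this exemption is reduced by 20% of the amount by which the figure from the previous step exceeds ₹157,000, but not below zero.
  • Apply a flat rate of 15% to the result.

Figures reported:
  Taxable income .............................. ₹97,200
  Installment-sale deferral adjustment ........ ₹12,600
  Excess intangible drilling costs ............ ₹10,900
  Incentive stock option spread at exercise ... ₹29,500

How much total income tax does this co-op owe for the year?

Regular tax:
  ₹74,000 × 8% = ₹5,920
  ₹8,000 × 17% = ₹1,360
  ₹15,200 × 27% = ₹4,104
  → ₹11,384

Book-profits minimum tax:
  Adjusted income: ₹97,200 + ₹12,600 + ₹10,900 + ₹29,500 = ₹150,200
  Exemption: ₹150,200 ≤ ₹157,000, so full ₹99,000 applies
  Base: ₹150,200 − ₹99,000 = ₹51,200
  ₹51,200 × 15% = ₹7,680

₹11,384 > ₹7,680, so the regular tax governs.

₹11,384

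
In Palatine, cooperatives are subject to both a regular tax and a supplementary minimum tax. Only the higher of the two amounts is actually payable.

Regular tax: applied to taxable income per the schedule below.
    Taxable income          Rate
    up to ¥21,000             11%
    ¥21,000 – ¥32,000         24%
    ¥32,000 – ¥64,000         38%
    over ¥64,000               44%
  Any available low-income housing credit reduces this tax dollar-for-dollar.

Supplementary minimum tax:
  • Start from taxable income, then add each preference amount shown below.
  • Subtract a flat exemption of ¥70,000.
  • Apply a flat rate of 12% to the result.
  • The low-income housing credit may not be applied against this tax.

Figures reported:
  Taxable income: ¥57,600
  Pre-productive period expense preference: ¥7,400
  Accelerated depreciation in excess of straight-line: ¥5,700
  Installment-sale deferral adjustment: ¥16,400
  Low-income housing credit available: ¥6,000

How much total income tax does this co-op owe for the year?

¥8,678

Supplementary minimum tax:
  Adjusted income: ¥57,600 + ¥7,400 + ¥5,700 + ¥16,400 = ¥87,100
  Less exemption ¥70,000 → base ¥17,100
  ¥17,100 × 12% = ¥2,052

Regular tax:
  ¥21,000 × 11% = ¥2,310
  ¥11,000 × 24% = ¥2,640
  ¥25,600 × 38% = ¥9,728
  → ¥14,678
  Less low-income housing credit ¥6,000 → ¥8,678

¥8,678 > ¥2,052, so the regular tax governs.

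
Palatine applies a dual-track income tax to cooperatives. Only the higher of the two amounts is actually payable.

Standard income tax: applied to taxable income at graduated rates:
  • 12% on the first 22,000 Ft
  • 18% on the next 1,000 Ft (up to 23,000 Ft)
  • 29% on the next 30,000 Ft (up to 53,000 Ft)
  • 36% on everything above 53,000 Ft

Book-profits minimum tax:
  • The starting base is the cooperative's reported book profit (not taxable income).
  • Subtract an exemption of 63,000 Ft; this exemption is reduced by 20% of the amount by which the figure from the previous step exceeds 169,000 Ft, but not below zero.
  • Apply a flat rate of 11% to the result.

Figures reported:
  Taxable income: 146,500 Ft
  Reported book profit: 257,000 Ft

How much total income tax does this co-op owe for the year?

Standard income tax:
  22,000 Ft × 12% = 2,640 Ft
  1,000 Ft × 18% = 180 Ft
  30,000 Ft × 29% = 8,700 Ft
  93,500 Ft × 36% = 33,660 Ft
  → 45,180 Ft

Book-profits minimum tax:
  Base (reported book profit): 257,000 Ft
  Exemption: 63,000 Ft − 20% × (257,000 Ft − 169,000 Ft) = 63,000 Ft − 17,600 Ft = 45,400 Ft
  Base: 257,000 Ft − 45,400 Ft = 211,600 Ft
  211,600 Ft × 11% = 23,276 Ft

45,180 Ft > 23,276 Ft, so the standard income tax governs.

45,180 Ft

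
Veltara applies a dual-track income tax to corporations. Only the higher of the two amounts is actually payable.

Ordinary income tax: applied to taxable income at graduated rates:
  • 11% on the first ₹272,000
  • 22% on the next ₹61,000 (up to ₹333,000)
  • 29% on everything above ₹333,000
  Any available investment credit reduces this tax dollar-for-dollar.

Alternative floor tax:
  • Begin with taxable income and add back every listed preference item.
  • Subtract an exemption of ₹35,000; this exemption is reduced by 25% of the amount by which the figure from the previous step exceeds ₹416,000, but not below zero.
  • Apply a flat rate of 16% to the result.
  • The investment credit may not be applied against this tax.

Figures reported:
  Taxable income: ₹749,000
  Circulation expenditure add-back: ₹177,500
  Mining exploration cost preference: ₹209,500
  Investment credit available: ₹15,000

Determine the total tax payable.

Alternative floor tax:
  Adjusted income: ₹749,000 + ₹177,500 + ₹209,500 = ₹1,136,000
  Exemption: 25% × (₹1,136,000 − ₹416,000) = ₹180,000 ≥ ₹35,000, so the exemption is fully phased out
  Base: ₹1,136,000 − ₹0 = ₹1,136,000
  ₹1,136,000 × 16% = ₹181,760

Ordinary income tax:
  ₹272,000 × 11% = ₹29,920
  ₹61,000 × 22% = ₹13,420
  ₹416,000 × 29% = ₹120,640
  → ₹163,980
  Less investment credit ₹15,000 → ₹148,980

₹181,760 > ₹148,980, so the alternative floor tax is the binding amount.

₹181,760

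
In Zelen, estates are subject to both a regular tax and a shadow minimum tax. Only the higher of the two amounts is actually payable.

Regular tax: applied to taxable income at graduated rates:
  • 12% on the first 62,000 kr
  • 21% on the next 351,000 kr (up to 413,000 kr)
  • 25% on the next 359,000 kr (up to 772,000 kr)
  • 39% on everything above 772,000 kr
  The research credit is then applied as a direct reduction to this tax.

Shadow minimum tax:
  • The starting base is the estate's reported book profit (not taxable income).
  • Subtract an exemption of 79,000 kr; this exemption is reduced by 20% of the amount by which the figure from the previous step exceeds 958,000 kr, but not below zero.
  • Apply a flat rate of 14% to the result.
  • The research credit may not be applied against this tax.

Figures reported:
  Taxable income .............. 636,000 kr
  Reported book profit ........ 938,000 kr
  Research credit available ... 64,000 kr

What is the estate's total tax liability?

120,260 kr

Shadow minimum tax:
  Base (reported book profit): 938,000 kr
  Exemption: 938,000 kr ≤ 958,000 kr, so full 79,000 kr applies
  Base: 938,000 kr − 79,000 kr = 859,000 kr
  859,000 kr × 14% = 120,260 kr

Regular tax:
  62,000 kr × 12% = 7,440 kr
  351,000 kr × 21% = 73,710 kr
  223,000 kr × 25% = 55,750 kr
  → 136,900 kr
  Less research credit 64,000 kr → 72,900 kr

120,260 kr > 72,900 kr, so the shadow minimum tax is the binding amount.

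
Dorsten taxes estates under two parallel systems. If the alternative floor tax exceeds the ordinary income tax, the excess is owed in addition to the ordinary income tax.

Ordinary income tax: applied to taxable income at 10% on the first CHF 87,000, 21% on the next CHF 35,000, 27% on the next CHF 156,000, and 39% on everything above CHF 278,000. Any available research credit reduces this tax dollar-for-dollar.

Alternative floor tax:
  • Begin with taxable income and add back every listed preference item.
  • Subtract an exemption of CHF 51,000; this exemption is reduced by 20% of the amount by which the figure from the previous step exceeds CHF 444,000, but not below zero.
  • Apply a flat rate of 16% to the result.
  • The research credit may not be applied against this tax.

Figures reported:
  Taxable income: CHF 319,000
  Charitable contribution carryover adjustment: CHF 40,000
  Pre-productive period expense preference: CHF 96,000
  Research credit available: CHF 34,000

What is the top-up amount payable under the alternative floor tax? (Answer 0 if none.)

Ordinary income tax:
  CHF 87,000 × 10% = CHF 8,700
  CHF 35,000 × 21% = CHF 7,350
  CHF 156,000 × 27% = CHF 42,120
  CHF 41,000 × 39% = CHF 15,990
  → CHF 74,160
  Less research credit CHF 34,000 → CHF 40,160

Alternative floor tax:
  Adjusted income: CHF 319,000 + CHF 40,000 + CHF 96,000 = CHF 455,000
  Exemption: CHF 51,000 − 20% × (CHF 455,000 − CHF 444,000) = CHF 51,000 − CHF 2,200 = CHF 48,800
  Base: CHF 455,000 − CHF 48,800 = CHF 406,200
  CHF 406,200 × 16% = CHF 64,992

Excess of alternative floor tax over ordinary income tax: CHF 64,992 − CHF 40,160 = CHF 24,832.

CHF 24,832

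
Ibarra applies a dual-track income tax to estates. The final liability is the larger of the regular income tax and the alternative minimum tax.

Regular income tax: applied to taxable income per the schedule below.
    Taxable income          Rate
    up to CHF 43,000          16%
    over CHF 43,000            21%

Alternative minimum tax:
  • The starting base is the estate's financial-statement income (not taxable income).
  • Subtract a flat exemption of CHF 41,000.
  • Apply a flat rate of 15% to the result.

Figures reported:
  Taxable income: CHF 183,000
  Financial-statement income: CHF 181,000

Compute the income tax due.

CHF 36,280

Regular income tax:
  CHF 43,000 × 16% = CHF 6,880
  CHF 140,000 × 21% = CHF 29,400
  → CHF 36,280

Alternative minimum tax:
  Base (financial-statement income): CHF 181,000
  Less exemption CHF 41,000 → base CHF 140,000
  CHF 140,000 × 15% = CHF 21,000

CHF 36,280 > CHF 21,000, so the regular income tax governs.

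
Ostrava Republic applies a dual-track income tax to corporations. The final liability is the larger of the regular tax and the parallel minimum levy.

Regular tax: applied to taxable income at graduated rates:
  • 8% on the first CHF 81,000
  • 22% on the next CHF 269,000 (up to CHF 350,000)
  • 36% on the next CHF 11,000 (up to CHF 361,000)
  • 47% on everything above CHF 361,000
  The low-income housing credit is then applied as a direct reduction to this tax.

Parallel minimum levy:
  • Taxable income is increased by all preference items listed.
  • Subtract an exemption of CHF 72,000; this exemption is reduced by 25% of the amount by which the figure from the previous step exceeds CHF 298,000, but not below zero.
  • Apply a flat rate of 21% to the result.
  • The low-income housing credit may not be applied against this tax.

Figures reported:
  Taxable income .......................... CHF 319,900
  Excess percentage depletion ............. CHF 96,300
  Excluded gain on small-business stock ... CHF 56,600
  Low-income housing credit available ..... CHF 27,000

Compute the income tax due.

Parallel minimum levy:
  Adjusted income: CHF 319,900 + CHF 96,300 + CHF 56,600 = CHF 472,800
  Exemption: CHF 72,000 − 25% × (CHF 472,800 − CHF 298,000) = CHF 72,000 − CHF 43,700 = CHF 28,300
  Base: CHF 472,800 − CHF 28,300 = CHF 444,500
  CHF 444,500 × 21% = CHF 93,345

Regular tax:
  CHF 81,000 × 8% = CHF 6,480
  CHF 238,900 × 22% = CHF 52,558
  → CHF 59,038
  Less low-income housing credit CHF 27,000 → CHF 32,038

CHF 93,345 > CHF 32,038, so the parallel minimum levy is the binding amount.

CHF 93,345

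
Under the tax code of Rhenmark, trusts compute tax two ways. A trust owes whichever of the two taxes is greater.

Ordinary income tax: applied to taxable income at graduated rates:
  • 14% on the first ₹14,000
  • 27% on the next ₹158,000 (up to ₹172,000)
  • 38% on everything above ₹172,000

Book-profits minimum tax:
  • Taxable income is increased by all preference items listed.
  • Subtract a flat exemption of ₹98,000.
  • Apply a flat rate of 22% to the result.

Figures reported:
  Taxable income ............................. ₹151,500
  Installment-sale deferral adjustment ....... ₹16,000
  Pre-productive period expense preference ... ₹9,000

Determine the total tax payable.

₹39,085

Book-profits minimum tax:
  Adjusted income: ₹151,500 + ₹16,000 + ₹9,000 = ₹176,500
  Less exemption ₹98,000 → base ₹78,500
  ₹78,500 × 22% = ₹17,270

Ordinary income tax:
  ₹14,000 × 14% = ₹1,960
  ₹137,500 × 27% = ₹37,125
  → ₹39,085

₹39,085 > ₹17,270, so the ordinary income tax governs.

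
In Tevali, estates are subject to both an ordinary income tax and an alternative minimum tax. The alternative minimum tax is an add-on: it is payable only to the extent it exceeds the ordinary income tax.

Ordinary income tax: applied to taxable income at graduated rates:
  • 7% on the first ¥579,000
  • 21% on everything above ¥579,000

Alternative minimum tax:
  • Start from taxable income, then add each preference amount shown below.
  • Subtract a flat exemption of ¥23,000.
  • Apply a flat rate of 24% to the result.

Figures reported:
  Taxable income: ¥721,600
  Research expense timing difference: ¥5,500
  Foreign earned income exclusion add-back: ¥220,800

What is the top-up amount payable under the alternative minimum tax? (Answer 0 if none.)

Alternative minimum tax:
  Adjusted income: ¥721,600 + ¥5,500 + ¥220,800 = ¥947,900
  Less exemption ¥23,000 → base ¥924,900
  ¥924,900 × 24% = ¥221,976

Ordinary income tax:
  ¥579,000 × 7% = ¥40,530
  ¥142,600 × 21% = ¥29,946
  → ¥70,476

Excess of alternative minimum tax over ordinary income tax: ¥221,976 − ¥70,476 = ¥151,500.

¥151,500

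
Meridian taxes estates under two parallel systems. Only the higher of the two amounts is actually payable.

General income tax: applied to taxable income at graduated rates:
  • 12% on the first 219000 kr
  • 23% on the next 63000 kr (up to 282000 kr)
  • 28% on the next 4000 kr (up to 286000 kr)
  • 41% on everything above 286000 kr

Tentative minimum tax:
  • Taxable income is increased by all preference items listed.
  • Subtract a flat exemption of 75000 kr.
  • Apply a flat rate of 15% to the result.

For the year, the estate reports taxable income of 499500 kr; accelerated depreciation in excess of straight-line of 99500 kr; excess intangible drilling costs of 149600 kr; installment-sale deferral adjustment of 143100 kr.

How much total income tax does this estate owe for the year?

129425 kr

Tentative minimum tax:
  Adjusted income: 499500 kr + 99500 kr + 149600 kr + 143100 kr = 891700 kr
  Less exemption 75000 kr → base 816700 kr
  816700 kr × 15% = 122505 kr

General income tax:
  219000 kr × 12% = 26280 kr
  63000 kr × 23% = 14490 kr
  4000 kr × 28% = 1120 kr
  213500 kr × 41% = 87535 kr
  → 129425 kr

129425 kr > 122505 kr, so the general income tax governs.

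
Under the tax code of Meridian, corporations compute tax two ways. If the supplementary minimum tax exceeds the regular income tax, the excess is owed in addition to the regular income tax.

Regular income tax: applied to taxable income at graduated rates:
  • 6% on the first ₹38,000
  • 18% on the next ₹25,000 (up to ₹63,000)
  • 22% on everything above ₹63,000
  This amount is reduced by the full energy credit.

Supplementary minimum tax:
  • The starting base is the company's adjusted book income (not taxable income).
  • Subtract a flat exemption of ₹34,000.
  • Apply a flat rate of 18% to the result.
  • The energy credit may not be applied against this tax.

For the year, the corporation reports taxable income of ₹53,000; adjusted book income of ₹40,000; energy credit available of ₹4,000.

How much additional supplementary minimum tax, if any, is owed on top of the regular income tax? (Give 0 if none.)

Supplementary minimum tax:
  Base (adjusted book income): ₹40,000
  Less exemption ₹34,000 → base ₹6,000
  ₹6,000 × 18% = ₹1,080

Regular income tax:
  ₹38,000 × 6% = ₹2,280
  ₹15,000 × 18% = ₹2,700
  → ₹4,980
  Less energy credit ₹4,000 → ₹980

Excess of supplementary minimum tax over regular income tax: ₹1,080 − ₹980 = ₹100.

₹100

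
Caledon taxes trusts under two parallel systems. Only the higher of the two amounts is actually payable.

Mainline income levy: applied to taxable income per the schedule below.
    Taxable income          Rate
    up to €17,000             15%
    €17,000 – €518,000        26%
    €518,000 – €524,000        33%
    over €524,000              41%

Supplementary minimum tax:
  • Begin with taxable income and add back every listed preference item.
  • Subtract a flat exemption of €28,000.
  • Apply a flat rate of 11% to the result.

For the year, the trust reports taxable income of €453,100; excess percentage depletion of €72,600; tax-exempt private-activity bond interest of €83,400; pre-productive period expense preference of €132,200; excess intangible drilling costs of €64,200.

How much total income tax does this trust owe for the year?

Supplementary minimum tax:
  Adjusted income: €453,100 + €72,600 + €83,400 + €132,200 + €64,200 = €805,500
  Less exemption €28,000 → base €777,500
  €777,500 × 11% = €85,525

Mainline income levy:
  €17,000 × 15% = €2,550
  €436,100 × 26% = €113,386
  → €115,936

€115,936 > €85,525, so the mainline income levy governs.

€115,936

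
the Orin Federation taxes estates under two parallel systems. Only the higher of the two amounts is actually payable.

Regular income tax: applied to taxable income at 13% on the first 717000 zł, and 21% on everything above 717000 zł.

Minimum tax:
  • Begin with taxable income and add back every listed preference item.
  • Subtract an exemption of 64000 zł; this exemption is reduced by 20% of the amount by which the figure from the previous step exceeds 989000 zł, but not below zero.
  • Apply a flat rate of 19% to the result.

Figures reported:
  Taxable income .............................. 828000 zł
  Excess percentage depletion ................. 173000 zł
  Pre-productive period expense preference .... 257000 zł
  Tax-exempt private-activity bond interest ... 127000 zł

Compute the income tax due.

Regular income tax:
  717000 zł × 13% = 93210 zł
  111000 zł × 21% = 23310 zł
  → 116520 zł

Minimum tax:
  Adjusted income: 828000 zł + 173000 zł + 257000 zł + 127000 zł = 1385000 zł
  Exemption: 20% × (1385000 zł − 989000 zł) = 79200 zł ≥ 64000 zł, so the exemption is fully phased out
  Base: 1385000 zł − 0 zł = 1385000 zł
  1385000 zł × 19% = 263150 zł

263150 zł > 116520 zł, so the minimum tax is the binding amount.

263150 zł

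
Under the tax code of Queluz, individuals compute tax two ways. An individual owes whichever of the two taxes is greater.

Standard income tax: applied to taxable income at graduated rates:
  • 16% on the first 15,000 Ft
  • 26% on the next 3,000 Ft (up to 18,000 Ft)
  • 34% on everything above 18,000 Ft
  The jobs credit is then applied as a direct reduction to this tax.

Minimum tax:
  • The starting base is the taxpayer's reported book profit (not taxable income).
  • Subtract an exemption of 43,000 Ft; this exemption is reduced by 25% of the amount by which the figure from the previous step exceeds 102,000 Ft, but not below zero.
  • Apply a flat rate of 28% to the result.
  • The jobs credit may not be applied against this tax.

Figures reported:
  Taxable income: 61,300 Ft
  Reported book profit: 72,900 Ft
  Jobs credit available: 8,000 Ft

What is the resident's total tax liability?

9,902 Ft

Standard income tax:
  15,000 Ft × 16% = 2,400 Ft
  3,000 Ft × 26% = 780 Ft
  43,300 Ft × 34% = 14,722 Ft
  → 17,902 Ft
  Less jobs credit 8,000 Ft → 9,902 Ft

Minimum tax:
  Base (reported book profit): 72,900 Ft
  Exemption: 72,900 Ft ≤ 102,000 Ft, so full 43,000 Ft applies
  Base: 72,900 Ft − 43,000 Ft = 29,900 Ft
  29,900 Ft × 28% = 8,372 Ft

9,902 Ft > 8,372 Ft, so the standard income tax governs.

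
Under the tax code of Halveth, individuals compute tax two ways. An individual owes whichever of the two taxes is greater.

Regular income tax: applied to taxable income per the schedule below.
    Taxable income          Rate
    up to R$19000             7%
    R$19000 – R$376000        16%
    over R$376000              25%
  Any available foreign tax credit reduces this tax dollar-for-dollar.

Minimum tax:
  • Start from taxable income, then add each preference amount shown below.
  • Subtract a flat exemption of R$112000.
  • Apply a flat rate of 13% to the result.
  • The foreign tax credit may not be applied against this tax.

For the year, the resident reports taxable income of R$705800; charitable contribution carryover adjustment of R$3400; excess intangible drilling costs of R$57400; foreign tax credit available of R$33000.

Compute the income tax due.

R$107900

Minimum tax:
  Adjusted income: R$705800 + R$3400 + R$57400 = R$766600
  Less exemption R$112000 → base R$654600
  R$654600 × 13% = R$85098

Regular income tax:
  R$19000 × 7% = R$1330
  R$357000 × 16% = R$57120
  R$329800 × 25% = R$82450
  → R$140900
  Less foreign tax credit R$33000 → R$107900

R$107900 > R$85098, so the regular income tax governs.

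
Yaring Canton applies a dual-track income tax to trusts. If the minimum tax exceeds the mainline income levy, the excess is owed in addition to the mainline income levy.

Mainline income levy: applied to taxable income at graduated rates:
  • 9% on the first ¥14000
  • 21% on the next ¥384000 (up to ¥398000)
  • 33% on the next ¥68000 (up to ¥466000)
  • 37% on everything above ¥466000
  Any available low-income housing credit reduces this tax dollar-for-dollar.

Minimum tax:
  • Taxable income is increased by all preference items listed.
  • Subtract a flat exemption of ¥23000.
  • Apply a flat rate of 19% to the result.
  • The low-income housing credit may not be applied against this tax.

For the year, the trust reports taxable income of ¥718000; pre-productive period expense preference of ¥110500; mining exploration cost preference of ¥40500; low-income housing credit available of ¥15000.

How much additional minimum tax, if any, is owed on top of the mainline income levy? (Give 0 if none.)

Minimum tax:
  Adjusted income: ¥718000 + ¥110500 + ¥40500 = ¥869000
  Less exemption ¥23000 → base ¥846000
  ¥846000 × 19% = ¥160740

Mainline income levy:
  ¥14000 × 9% = ¥1260
  ¥384000 × 21% = ¥80640
  ¥68000 × 33% = ¥22440
  ¥252000 × 37% = ¥93240
  → ¥197580
  Less low-income housing credit ¥15000 → ¥182580

¥160740 ≤ ¥182580, so no add-on is due.

¥0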